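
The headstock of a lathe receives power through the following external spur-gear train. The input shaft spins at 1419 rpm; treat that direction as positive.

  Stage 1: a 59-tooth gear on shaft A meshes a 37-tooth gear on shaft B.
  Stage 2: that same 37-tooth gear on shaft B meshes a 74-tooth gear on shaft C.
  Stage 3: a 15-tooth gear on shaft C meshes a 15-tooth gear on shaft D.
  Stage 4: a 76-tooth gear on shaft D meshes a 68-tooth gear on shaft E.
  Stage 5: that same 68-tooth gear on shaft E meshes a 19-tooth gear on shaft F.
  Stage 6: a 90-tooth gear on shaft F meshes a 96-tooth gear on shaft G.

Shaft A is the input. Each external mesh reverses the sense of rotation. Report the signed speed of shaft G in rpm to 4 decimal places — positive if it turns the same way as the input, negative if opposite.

Stage 1 [59T→37T]: ω = 1419.0000×59/37 = 2262.7297 rpm, dir flips to −; running = −2262.7297
Stage 2 [37T→74T]: ω = 2262.7297×37/74 = 1131.3649 rpm, dir flips to +; running = +1131.3649
Stage 3 [15T→15T]: ω = 1131.3649×15/15 = 1131.3649 rpm, dir flips to −; running = −1131.3649
Stage 4 [76T→68T]: ω = 1131.3649×76/68 = 1264.4666 rpm, dir flips to +; running = +1264.4666
Stage 5 [68T→19T]: ω = 1264.4666×68/19 = 4525.4595 rpm, dir flips to −; running = −4525.4595
Stage 6 [90T→96T]: ω = 4525.4595×90/96 = 4242.6182 rpm, dir flips to +; running = +4242.6182

+4242.6182 rpm (same as input, |ω| = 4242.6182 rpm)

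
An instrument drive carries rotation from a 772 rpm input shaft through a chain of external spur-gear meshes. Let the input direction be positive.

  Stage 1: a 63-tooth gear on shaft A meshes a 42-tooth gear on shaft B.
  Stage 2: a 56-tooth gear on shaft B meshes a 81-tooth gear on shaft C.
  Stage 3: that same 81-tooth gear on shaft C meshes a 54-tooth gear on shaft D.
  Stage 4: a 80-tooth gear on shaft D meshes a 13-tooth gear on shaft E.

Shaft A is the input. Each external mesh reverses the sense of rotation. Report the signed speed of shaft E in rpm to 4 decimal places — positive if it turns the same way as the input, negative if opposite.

Stage 1 [63T→42T]: ω = 772.0000×63/42 = 1158.0000 rpm, dir flips to −; running = −1158.0000
Stage 2 [56T→81T]: ω = 1158.0000×56/81 = 800.5926 rpm, dir flips to +; running = +800.5926
Stage 3 [81T→54T]: ω = 800.5926×81/54 = 1200.8889 rpm, dir flips to −; running = −1200.8889
Stage 4 [80T→13T]: ω = 1200.8889×80/13 = 7390.0855 rpm, dir flips to +; running = +7390.0855

+7390.0855 rpm (same as input, |ω| = 7390.0855 rpm)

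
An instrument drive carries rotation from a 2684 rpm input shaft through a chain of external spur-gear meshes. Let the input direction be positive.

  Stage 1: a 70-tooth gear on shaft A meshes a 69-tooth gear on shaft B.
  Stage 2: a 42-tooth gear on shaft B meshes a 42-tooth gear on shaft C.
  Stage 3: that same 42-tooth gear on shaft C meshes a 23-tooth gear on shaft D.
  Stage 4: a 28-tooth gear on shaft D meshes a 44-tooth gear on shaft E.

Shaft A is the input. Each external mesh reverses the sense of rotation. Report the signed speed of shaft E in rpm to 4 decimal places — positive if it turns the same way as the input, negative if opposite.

Stage 1 [70T→69T]: ω = 2684.0000×70/69 = 2722.8986 rpm, dir flips to −; running = −2722.8986
Stage 2 [42T→42T]: ω = 2722.8986×42/42 = 2722.8986 rpm, dir flips to +; running = +2722.8986
Stage 3 [42T→23T]: ω = 2722.8986×42/23 = 4972.2495 rpm, dir flips to −; running = −4972.2495
Stage 4 [28T→44T]: ω = 4972.2495×28/44 = 3164.1588 rpm, dir flips to +; running = +3164.1588

+3164.1588 rpm (same as input, |ω| = 3164.1588 rpm)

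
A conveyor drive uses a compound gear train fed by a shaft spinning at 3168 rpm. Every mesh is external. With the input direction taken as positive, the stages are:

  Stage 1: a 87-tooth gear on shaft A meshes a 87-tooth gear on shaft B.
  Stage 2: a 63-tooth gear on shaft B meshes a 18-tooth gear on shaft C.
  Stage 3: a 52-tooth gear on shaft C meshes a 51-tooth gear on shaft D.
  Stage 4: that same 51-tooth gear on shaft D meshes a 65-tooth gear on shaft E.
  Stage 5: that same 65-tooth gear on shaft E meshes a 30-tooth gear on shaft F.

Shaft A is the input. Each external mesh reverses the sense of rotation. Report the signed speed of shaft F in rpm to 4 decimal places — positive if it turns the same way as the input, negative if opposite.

Stage 1 [87T→87T]: ω = 3168.0000×87/87 = 3168.0000 rpm, dir flips to −; running = −3168.0000
Stage 2 [63T→18T]: ω = 3168.0000×63/18 = 11088.0000 rpm, dir flips to +; running = +11088.0000
Stage 3 [52T→51T]: ω = 11088.0000×52/51 = 11305.4118 rpm, dir flips to −; running = −11305.4118
Stage 4 [51T→65T]: ω = 11305.4118×51/65 = 8870.4000 rpm, dir flips to +; running = +8870.4000
Stage 5 [65T→30T]: ω = 8870.4000×65/30 = 19219.2000 rpm, dir flips to −; running = −19219.2000

-19219.2000 rpm (opposite to input, |ω| = 19219.2000 rpm)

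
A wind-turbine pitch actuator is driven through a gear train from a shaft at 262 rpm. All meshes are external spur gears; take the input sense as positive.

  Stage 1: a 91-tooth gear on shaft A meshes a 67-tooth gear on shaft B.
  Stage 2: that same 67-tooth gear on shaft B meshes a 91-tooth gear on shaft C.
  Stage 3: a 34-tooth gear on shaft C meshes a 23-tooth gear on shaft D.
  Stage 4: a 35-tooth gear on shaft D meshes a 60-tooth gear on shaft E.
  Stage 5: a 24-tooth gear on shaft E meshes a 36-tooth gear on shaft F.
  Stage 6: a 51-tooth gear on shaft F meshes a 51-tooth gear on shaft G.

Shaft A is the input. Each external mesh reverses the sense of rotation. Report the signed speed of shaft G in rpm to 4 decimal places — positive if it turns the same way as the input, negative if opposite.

+150.6184 rpm (same as input, |ω| = 150.6184 rpm)

Stage 1 [91T→67T]: ω = 262.0000×91/67 = 355.8507 rpm, dir flips to −; running = −355.8507
Stage 2 [67T→91T]: ω = 355.8507×67/91 = 262.0000 rpm, dir flips to +; running = +262.0000
Stage 3 [34T→23T]: ω = 262.0000×34/23 = 387.3043 rpm, dir flips to −; running = −387.3043
Stage 4 [35T→60T]: ω = 387.3043×35/60 = 225.9275 rpm, dir flips to +; running = +225.9275
Stage 5 [24T→36T]: ω = 225.9275×24/36 = 150.6184 rpm, dir flips to −; running = −150.6184
Stage 6 [51T→51T]: ω = 150.6184×51/51 = 150.6184 rpm, dir flips to +; running = +150.6184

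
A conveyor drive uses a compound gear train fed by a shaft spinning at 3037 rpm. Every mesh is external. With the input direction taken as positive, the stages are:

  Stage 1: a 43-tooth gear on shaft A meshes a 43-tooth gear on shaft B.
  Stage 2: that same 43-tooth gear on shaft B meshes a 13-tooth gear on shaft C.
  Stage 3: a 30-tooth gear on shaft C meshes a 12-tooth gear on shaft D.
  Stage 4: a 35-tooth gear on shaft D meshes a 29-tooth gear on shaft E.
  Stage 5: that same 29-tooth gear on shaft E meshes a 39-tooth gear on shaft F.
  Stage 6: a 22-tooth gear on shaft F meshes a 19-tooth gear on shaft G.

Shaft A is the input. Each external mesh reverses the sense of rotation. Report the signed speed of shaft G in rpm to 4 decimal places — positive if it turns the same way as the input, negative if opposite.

Stage 1 [43T→43T]: ω = 3037.0000×43/43 = 3037.0000 rpm, dir flips to −; running = −3037.0000
Stage 2 [43T→13T]: ω = 3037.0000×43/13 = 10045.4615 rpm, dir flips to +; running = +10045.4615
Stage 3 [30T→12T]: ω = 10045.4615×30/12 = 25113.6538 rpm, dir flips to −; running = −25113.6538
Stage 4 [35T→29T]: ω = 25113.6538×35/29 = 30309.5822 rpm, dir flips to +; running = +30309.5822
Stage 5 [29T→39T]: ω = 30309.5822×29/39 = 22537.8945 rpm, dir flips to −; running = −22537.8945
Stage 6 [22T→19T]: ω = 22537.8945×22/19 = 26096.5094 rpm, dir flips to +; running = +26096.5094

+26096.5094 rpm (same as input, |ω| = 26096.5094 rpm)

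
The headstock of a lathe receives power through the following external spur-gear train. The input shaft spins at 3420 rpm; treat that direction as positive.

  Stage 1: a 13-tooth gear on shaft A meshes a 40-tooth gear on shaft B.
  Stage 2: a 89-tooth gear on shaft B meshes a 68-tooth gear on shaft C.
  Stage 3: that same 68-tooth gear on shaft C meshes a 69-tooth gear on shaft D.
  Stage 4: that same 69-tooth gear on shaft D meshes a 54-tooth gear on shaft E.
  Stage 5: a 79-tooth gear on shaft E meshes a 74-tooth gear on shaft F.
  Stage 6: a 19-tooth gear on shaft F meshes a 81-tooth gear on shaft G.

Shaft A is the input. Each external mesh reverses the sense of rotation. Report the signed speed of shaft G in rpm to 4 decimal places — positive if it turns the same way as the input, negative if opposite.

+458.7432 rpm (same as input, |ω| = 458.7432 rpm)

Stage 1 [13T→40T]: ω = 3420.0000×13/40 = 1111.5000 rpm, dir flips to −; running = −1111.5000
Stage 2 [89T→68T]: ω = 1111.5000×89/68 = 1454.7574 rpm, dir flips to +; running = +1454.7574
Stage 3 [68T→69T]: ω = 1454.7574×68/69 = 1433.6739 rpm, dir flips to −; running = −1433.6739
Stage 4 [69T→54T]: ω = 1433.6739×69/54 = 1831.9167 rpm, dir flips to +; running = +1831.9167
Stage 5 [79T→74T]: ω = 1831.9167×79/74 = 1955.6948 rpm, dir flips to −; running = −1955.6948
Stage 6 [19T→81T]: ω = 1955.6948×19/81 = 458.7432 rpm, dir flips to +; running = +458.7432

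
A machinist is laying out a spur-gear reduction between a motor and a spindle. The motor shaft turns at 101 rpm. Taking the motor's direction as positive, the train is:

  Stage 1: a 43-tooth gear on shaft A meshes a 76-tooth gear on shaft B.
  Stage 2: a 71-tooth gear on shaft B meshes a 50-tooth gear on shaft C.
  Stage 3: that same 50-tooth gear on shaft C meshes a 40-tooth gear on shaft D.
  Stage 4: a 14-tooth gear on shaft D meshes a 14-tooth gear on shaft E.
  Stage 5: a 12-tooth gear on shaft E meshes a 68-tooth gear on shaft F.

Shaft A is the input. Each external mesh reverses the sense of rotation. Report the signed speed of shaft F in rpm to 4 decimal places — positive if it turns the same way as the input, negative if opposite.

Stage 1 [43T→76T]: ω = 101.0000×43/76 = 57.1447 rpm, dir flips to −; running = −57.1447
Stage 2 [71T→50T]: ω = 57.1447×71/50 = 81.1455 rpm, dir flips to +; running = +81.1455
Stage 3 [50T→40T]: ω = 81.1455×50/40 = 101.4319 rpm, dir flips to −; running = −101.4319
Stage 4 [14T→14T]: ω = 101.4319×14/14 = 101.4319 rpm, dir flips to +; running = +101.4319
Stage 5 [12T→68T]: ω = 101.4319×12/68 = 17.8997 rpm, dir flips to −; running = −17.8997

-17.8997 rpm (opposite to input, |ω| = 17.8997 rpm)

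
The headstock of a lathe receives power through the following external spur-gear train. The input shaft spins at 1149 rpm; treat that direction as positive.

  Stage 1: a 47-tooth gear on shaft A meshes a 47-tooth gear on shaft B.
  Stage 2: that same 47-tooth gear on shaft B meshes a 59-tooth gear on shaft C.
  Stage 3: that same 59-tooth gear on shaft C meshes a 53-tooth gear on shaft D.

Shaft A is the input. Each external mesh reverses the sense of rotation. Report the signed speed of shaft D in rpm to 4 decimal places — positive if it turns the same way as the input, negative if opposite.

Stage 1 [47T→47T]: ω = 1149.0000×47/47 = 1149.0000 rpm, dir flips to −; running = −1149.0000
Stage 2 [47T→59T]: ω = 1149.0000×47/59 = 915.3051 rpm, dir flips to +; running = +915.3051
Stage 3 [59T→53T]: ω = 915.3051×59/53 = 1018.9245 rpm, dir flips to −; running = −1018.9245

-1018.9245 rpm (opposite to input, |ω| = 1018.9245 rpm)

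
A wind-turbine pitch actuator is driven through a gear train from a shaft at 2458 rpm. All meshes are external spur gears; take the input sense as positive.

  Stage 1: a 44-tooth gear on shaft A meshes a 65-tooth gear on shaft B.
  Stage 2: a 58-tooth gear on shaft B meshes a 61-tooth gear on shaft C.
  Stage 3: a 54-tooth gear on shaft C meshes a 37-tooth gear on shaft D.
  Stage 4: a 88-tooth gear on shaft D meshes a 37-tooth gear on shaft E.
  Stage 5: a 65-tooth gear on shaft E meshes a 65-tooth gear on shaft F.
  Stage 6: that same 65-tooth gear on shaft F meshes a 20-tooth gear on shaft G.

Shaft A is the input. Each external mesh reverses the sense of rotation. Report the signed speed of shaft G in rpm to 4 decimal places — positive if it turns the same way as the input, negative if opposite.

Stage 1 [44T→65T]: ω = 2458.0000×44/65 = 1663.8769 rpm, dir flips to −; running = −1663.8769
Stage 2 [58T→61T]: ω = 1663.8769×58/61 = 1582.0469 rpm, dir flips to +; running = +1582.0469
Stage 3 [54T→37T]: ω = 1582.0469×54/37 = 2308.9333 rpm, dir flips to −; running = −2308.9333
Stage 4 [88T→37T]: ω = 2308.9333×88/37 = 5491.5171 rpm, dir flips to +; running = +5491.5171
Stage 5 [65T→65T]: ω = 5491.5171×65/65 = 5491.5171 rpm, dir flips to −; running = −5491.5171
Stage 6 [65T→20T]: ω = 5491.5171×65/20 = 17847.4306 rpm, dir flips to +; running = +17847.4306

+17847.4306 rpm (same as input, |ω| = 17847.4306 rpm)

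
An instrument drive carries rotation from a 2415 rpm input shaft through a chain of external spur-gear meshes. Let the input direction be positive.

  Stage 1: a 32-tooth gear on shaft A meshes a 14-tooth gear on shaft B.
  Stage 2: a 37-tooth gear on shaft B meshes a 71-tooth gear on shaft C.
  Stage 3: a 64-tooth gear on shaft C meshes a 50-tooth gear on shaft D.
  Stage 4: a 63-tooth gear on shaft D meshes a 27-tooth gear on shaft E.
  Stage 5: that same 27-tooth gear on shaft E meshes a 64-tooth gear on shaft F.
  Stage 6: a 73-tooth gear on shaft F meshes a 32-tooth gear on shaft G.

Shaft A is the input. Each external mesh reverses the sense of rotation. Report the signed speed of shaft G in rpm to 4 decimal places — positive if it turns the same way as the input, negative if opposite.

+8268.4838 rpm (same as input, |ω| = 8268.4838 rpm)

Stage 1 [32T→14T]: ω = 2415.0000×32/14 = 5520.0000 rpm, dir flips to −; running = −5520.0000
Stage 2 [37T→71T]: ω = 5520.0000×37/71 = 2876.6197 rpm, dir flips to +; running = +2876.6197
Stage 3 [64T→50T]: ω = 2876.6197×64/50 = 3682.0732 rpm, dir flips to −; running = −3682.0732
Stage 4 [63T→27T]: ω = 3682.0732×63/27 = 8591.5042 rpm, dir flips to +; running = +8591.5042
Stage 5 [27T→64T]: ω = 8591.5042×27/64 = 3624.5408 rpm, dir flips to −; running = −3624.5408
Stage 6 [73T→32T]: ω = 3624.5408×73/32 = 8268.4838 rpm, dir flips to +; running = +8268.4838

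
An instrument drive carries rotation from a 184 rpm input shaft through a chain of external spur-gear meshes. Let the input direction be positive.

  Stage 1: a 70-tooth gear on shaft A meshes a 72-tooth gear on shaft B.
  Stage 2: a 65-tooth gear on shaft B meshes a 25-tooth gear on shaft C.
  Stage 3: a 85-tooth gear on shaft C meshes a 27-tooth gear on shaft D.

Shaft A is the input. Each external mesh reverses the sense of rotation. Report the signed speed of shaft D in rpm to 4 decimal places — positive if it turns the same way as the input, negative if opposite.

Stage 1 [70T→72T]: ω = 184.0000×70/72 = 178.8889 rpm, dir flips to −; running = −178.8889
Stage 2 [65T→25T]: ω = 178.8889×65/25 = 465.1111 rpm, dir flips to +; running = +465.1111
Stage 3 [85T→27T]: ω = 465.1111×85/27 = 1464.2387 rpm, dir flips to −; running = −1464.2387

-1464.2387 rpm (opposite to input, |ω| = 1464.2387 rpm)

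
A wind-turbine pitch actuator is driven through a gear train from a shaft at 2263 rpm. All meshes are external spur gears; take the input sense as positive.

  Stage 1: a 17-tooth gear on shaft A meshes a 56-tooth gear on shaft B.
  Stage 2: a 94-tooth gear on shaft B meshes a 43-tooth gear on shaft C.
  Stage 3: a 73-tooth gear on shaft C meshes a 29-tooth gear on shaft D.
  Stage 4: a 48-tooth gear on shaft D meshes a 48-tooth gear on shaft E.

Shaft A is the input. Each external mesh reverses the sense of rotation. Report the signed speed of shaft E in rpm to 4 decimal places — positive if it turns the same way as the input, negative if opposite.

Stage 1 [17T→56T]: ω = 2263.0000×17/56 = 686.9821 rpm, dir flips to −; running = −686.9821
Stage 2 [94T→43T]: ω = 686.9821×94/43 = 1501.7749 rpm, dir flips to +; running = +1501.7749
Stage 3 [73T→29T]: ω = 1501.7749×73/29 = 3780.3300 rpm, dir flips to −; running = −3780.3300
Stage 4 [48T→48T]: ω = 3780.3300×48/48 = 3780.3300 rpm, dir flips to +; running = +3780.3300

+3780.3300 rpm (same as input, |ω| = 3780.3300 rpm)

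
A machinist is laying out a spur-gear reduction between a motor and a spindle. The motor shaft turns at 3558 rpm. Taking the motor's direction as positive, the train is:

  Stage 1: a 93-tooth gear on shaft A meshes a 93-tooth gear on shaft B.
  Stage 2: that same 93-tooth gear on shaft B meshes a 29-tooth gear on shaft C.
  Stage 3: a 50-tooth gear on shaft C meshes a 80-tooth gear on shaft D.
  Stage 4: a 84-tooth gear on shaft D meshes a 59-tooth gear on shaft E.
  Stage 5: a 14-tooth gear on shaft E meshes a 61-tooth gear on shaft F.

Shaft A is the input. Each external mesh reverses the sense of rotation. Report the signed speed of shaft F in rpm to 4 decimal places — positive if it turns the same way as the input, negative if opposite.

-2330.2171 rpm (opposite to input, |ω| = 2330.2171 rpm)

Stage 1 [93T→93T]: ω = 3558.0000×93/93 = 3558.0000 rpm, dir flips to −; running = −3558.0000
Stage 2 [93T→29T]: ω = 3558.0000×93/29 = 11410.1379 rpm, dir flips to +; running = +11410.1379
Stage 3 [50T→80T]: ω = 11410.1379×50/80 = 7131.3362 rpm, dir flips to −; running = −7131.3362
Stage 4 [84T→59T]: ω = 7131.3362×84/59 = 10153.0888 rpm, dir flips to +; running = +10153.0888
Stage 5 [14T→61T]: ω = 10153.0888×14/61 = 2330.2171 rpm, dir flips to −; running = −2330.2171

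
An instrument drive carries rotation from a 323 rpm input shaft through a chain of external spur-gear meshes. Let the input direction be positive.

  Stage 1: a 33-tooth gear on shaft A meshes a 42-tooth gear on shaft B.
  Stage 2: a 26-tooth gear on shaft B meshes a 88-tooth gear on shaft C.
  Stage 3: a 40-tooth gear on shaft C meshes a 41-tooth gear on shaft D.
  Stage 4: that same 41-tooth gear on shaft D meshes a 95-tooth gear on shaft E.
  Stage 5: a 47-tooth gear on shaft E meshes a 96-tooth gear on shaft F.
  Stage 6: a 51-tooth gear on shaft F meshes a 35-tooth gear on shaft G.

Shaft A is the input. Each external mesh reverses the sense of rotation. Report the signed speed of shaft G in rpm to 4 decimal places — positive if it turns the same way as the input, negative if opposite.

Stage 1 [33T→42T]: ω = 323.0000×33/42 = 253.7857 rpm, dir flips to −; running = −253.7857
Stage 2 [26T→88T]: ω = 253.7857×26/88 = 74.9821 rpm, dir flips to +; running = +74.9821
Stage 3 [40T→41T]: ω = 74.9821×40/41 = 73.1533 rpm, dir flips to −; running = −73.1533
Stage 4 [41T→95T]: ω = 73.1533×41/95 = 31.5714 rpm, dir flips to +; running = +31.5714
Stage 5 [47T→96T]: ω = 31.5714×47/96 = 15.4568 rpm, dir flips to −; running = −15.4568
Stage 6 [51T→35T]: ω = 15.4568×51/35 = 22.5228 rpm, dir flips to +; running = +22.5228

+22.5228 rpm (same as input, |ω| = 22.5228 rpm)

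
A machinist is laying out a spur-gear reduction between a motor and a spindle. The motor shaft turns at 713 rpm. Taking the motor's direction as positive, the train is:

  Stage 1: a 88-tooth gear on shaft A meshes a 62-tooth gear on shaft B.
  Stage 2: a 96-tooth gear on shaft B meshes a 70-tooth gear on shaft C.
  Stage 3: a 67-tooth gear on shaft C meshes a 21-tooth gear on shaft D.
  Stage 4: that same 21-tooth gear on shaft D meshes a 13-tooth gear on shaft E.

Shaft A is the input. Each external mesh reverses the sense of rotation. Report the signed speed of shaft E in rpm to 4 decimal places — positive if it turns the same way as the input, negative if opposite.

Stage 1 [88T→62T]: ω = 713.0000×88/62 = 1012.0000 rpm, dir flips to −; running = −1012.0000
Stage 2 [96T→70T]: ω = 1012.0000×96/70 = 1387.8857 rpm, dir flips to +; running = +1387.8857
Stage 3 [67T→21T]: ω = 1387.8857×67/21 = 4428.0163 rpm, dir flips to −; running = −4428.0163
Stage 4 [21T→13T]: ω = 4428.0163×21/13 = 7152.9495 rpm, dir flips to +; running = +7152.9495

+7152.9495 rpm (same as input, |ω| = 7152.9495 rpm)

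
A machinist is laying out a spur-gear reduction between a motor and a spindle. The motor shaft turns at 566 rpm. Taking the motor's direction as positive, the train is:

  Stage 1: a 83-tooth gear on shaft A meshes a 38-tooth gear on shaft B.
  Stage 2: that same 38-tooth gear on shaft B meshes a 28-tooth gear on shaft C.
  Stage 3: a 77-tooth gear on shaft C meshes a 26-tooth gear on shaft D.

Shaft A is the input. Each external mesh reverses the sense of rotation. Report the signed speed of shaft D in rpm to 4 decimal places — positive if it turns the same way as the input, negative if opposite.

Stage 1 [83T→38T]: ω = 566.0000×83/38 = 1236.2632 rpm, dir flips to −; running = −1236.2632
Stage 2 [38T→28T]: ω = 1236.2632×38/28 = 1677.7857 rpm, dir flips to +; running = +1677.7857
Stage 3 [77T→26T]: ω = 1677.7857×77/26 = 4968.8269 rpm, dir flips to −; running = −4968.8269

-4968.8269 rpm (opposite to input, |ω| = 4968.8269 rpm)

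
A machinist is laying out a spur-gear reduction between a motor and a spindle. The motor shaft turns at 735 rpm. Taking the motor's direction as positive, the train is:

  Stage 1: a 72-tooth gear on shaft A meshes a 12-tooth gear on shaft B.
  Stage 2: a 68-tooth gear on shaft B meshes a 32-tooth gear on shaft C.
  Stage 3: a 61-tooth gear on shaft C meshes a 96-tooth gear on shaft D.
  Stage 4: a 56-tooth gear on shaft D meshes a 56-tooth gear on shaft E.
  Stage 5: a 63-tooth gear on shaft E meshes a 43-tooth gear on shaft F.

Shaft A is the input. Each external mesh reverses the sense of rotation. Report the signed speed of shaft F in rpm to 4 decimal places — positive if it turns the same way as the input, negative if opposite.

-8724.2524 rpm (opposite to input, |ω| = 8724.2524 rpm)

Stage 1 [72T→12T]: ω = 735.0000×72/12 = 4410.0000 rpm, dir flips to −; running = −4410.0000
Stage 2 [68T→32T]: ω = 4410.0000×68/32 = 9371.2500 rpm, dir flips to +; running = +9371.2500
Stage 3 [61T→96T]: ω = 9371.2500×61/96 = 5954.6484 rpm, dir flips to −; running = −5954.6484
Stage 4 [56T→56T]: ω = 5954.6484×56/56 = 5954.6484 rpm, dir flips to +; running = +5954.6484
Stage 5 [63T→43T]: ω = 5954.6484×63/43 = 8724.2524 rpm, dir flips to −; running = −8724.2524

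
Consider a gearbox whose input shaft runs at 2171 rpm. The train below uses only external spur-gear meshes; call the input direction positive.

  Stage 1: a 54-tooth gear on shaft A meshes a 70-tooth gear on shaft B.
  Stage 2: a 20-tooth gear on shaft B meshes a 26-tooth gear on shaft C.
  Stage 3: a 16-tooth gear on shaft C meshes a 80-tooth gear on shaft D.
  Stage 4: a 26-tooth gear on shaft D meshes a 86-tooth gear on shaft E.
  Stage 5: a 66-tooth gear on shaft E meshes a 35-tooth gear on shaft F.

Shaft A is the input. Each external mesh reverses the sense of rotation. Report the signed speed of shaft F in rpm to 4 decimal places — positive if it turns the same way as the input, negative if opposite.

Stage 1 [54T→70T]: ω = 2171.0000×54/70 = 1674.7714 rpm, dir flips to −; running = −1674.7714
Stage 2 [20T→26T]: ω = 1674.7714×20/26 = 1288.2857 rpm, dir flips to +; running = +1288.2857
Stage 3 [16T→80T]: ω = 1288.2857×16/80 = 257.6571 rpm, dir flips to −; running = −257.6571
Stage 4 [26T→86T]: ω = 257.6571×26/86 = 77.8963 rpm, dir flips to +; running = +77.8963
Stage 5 [66T→35T]: ω = 77.8963×66/35 = 146.8903 rpm, dir flips to −; running = −146.8903

-146.8903 rpm (opposite to input, |ω| = 146.8903 rpm)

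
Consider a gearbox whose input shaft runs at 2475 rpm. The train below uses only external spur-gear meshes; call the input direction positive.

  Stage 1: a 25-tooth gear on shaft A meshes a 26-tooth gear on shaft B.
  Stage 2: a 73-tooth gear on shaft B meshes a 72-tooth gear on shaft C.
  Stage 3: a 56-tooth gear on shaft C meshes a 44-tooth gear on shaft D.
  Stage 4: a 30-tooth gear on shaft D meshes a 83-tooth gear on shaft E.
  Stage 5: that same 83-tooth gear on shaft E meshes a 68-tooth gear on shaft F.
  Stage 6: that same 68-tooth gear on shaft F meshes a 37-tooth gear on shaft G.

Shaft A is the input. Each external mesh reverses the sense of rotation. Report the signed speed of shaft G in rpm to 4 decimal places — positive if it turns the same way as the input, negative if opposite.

Stage 1 [25T→26T]: ω = 2475.0000×25/26 = 2379.8077 rpm, dir flips to −; running = −2379.8077
Stage 2 [73T→72T]: ω = 2379.8077×73/72 = 2412.8606 rpm, dir flips to +; running = +2412.8606
Stage 3 [56T→44T]: ω = 2412.8606×56/44 = 3070.9135 rpm, dir flips to −; running = −3070.9135
Stage 4 [30T→83T]: ω = 3070.9135×30/83 = 1109.9687 rpm, dir flips to +; running = +1109.9687
Stage 5 [83T→68T]: ω = 1109.9687×83/68 = 1354.8148 rpm, dir flips to −; running = −1354.8148
Stage 6 [68T→37T]: ω = 1354.8148×68/37 = 2489.9298 rpm, dir flips to +; running = +2489.9298

+2489.9298 rpm (same as input, |ω| = 2489.9298 rpm)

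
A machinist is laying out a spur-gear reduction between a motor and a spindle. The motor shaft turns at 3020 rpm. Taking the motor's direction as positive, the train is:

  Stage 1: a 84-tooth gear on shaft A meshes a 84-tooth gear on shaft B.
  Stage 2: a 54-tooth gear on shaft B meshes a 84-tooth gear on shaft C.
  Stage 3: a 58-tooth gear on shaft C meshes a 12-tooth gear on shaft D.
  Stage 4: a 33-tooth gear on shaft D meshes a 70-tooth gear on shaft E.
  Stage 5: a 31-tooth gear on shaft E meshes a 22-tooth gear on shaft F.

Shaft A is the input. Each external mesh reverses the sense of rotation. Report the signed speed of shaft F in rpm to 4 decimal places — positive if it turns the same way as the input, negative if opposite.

-6233.3724 rpm (opposite to input, |ω| = 6233.3724 rpm)

Stage 1 [84T→84T]: ω = 3020.0000×84/84 = 3020.0000 rpm, dir flips to −; running = −3020.0000
Stage 2 [54T→84T]: ω = 3020.0000×54/84 = 1941.4286 rpm, dir flips to +; running = +1941.4286
Stage 3 [58T→12T]: ω = 1941.4286×58/12 = 9383.5714 rpm, dir flips to −; running = −9383.5714
Stage 4 [33T→70T]: ω = 9383.5714×33/70 = 4423.6837 rpm, dir flips to +; running = +4423.6837
Stage 5 [31T→22T]: ω = 4423.6837×31/22 = 6233.3724 rpm, dir flips to −; running = −6233.3724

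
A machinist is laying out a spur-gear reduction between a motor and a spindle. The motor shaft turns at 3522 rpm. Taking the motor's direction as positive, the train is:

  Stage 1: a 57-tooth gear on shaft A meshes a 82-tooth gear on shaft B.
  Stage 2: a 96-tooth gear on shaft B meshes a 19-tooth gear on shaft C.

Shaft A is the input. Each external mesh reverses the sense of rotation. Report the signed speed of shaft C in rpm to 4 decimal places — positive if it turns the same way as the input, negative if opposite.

Stage 1 [57T→82T]: ω = 3522.0000×57/82 = 2448.2195 rpm, dir flips to −; running = −2448.2195
Stage 2 [96T→19T]: ω = 2448.2195×96/19 = 12369.9512 rpm, dir flips to +; running = +12369.9512

+12369.9512 rpm (same as input, |ω| = 12369.9512 rpm)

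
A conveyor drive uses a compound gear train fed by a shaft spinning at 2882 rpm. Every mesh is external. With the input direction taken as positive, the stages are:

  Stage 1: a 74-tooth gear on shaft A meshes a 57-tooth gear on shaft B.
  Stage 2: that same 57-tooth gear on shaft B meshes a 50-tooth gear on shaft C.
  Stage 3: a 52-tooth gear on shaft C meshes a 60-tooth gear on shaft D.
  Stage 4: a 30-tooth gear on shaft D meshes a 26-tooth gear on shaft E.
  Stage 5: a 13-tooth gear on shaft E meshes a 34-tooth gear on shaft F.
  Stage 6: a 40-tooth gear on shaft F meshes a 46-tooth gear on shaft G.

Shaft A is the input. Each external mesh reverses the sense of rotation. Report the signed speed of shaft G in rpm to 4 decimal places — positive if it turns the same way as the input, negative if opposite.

Stage 1 [74T→57T]: ω = 2882.0000×74/57 = 3741.5439 rpm, dir flips to −; running = −3741.5439
Stage 2 [57T→50T]: ω = 3741.5439×57/50 = 4265.3600 rpm, dir flips to +; running = +4265.3600
Stage 3 [52T→60T]: ω = 4265.3600×52/60 = 3696.6453 rpm, dir flips to −; running = −3696.6453
Stage 4 [30T→26T]: ω = 3696.6453×30/26 = 4265.3600 rpm, dir flips to +; running = +4265.3600
Stage 5 [13T→34T]: ω = 4265.3600×13/34 = 1630.8729 rpm, dir flips to −; running = −1630.8729
Stage 6 [40T→46T]: ω = 1630.8729×40/46 = 1418.1504 rpm, dir flips to +; running = +1418.1504

+1418.1504 rpm (same as input, |ω| = 1418.1504 rpm)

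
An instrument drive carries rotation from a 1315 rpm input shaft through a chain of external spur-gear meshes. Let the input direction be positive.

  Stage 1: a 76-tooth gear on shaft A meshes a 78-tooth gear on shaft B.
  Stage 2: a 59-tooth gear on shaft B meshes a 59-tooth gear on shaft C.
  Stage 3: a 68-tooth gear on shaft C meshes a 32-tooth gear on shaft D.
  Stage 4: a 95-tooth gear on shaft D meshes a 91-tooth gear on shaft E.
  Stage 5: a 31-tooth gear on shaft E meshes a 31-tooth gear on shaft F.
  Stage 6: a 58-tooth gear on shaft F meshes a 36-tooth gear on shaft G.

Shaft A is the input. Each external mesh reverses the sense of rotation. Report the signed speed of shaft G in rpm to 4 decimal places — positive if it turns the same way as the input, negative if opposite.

Stage 1 [76T→78T]: ω = 1315.0000×76/78 = 1281.2821 rpm, dir flips to −; running = −1281.2821
Stage 2 [59T→59T]: ω = 1281.2821×59/59 = 1281.2821 rpm, dir flips to +; running = +1281.2821
Stage 3 [68T→32T]: ω = 1281.2821×68/32 = 2722.7244 rpm, dir flips to −; running = −2722.7244
Stage 4 [95T→91T]: ω = 2722.7244×95/91 = 2842.4046 rpm, dir flips to +; running = +2842.4046
Stage 5 [31T→31T]: ω = 2842.4046×31/31 = 2842.4046 rpm, dir flips to −; running = −2842.4046
Stage 6 [58T→36T]: ω = 2842.4046×58/36 = 4579.4296 rpm, dir flips to +; running = +4579.4296

+4579.4296 rpm (same as input, |ω| = 4579.4296 rpm)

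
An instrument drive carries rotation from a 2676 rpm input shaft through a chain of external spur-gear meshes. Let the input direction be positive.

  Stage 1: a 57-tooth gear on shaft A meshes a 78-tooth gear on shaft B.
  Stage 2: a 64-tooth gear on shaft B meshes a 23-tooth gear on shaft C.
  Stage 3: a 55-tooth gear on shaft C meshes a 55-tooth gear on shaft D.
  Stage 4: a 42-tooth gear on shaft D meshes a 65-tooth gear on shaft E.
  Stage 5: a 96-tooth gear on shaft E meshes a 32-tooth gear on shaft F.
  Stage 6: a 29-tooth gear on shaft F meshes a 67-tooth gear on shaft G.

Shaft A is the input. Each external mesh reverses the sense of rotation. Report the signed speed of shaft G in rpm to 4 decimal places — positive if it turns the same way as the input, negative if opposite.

+4565.6108 rpm (same as input, |ω| = 4565.6108 rpm)

Stage 1 [57T→78T]: ω = 2676.0000×57/78 = 1955.5385 rpm, dir flips to −; running = −1955.5385
Stage 2 [64T→23T]: ω = 1955.5385×64/23 = 5441.4983 rpm, dir flips to +; running = +5441.4983
Stage 3 [55T→55T]: ω = 5441.4983×55/55 = 5441.4983 rpm, dir flips to −; running = −5441.4983
Stage 4 [42T→65T]: ω = 5441.4983×42/65 = 3516.0451 rpm, dir flips to +; running = +3516.0451
Stage 5 [96T→32T]: ω = 3516.0451×96/32 = 10548.1352 rpm, dir flips to −; running = −10548.1352
Stage 6 [29T→67T]: ω = 10548.1352×29/67 = 4565.6108 rpm, dir flips to +; running = +4565.6108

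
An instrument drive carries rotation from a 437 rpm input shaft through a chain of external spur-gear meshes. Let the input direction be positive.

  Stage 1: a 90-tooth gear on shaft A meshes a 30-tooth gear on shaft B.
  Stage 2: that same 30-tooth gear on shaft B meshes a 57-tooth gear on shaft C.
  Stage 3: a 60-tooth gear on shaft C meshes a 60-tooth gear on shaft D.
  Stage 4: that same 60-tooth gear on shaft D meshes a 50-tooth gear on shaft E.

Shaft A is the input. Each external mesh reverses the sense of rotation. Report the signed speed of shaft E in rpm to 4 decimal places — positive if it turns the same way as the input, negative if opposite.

Stage 1 [90T→30T]: ω = 437.0000×90/30 = 1311.0000 rpm, dir flips to −; running = −1311.0000
Stage 2 [30T→57T]: ω = 1311.0000×30/57 = 690.0000 rpm, dir flips to +; running = +690.0000
Stage 3 [60T→60T]: ω = 690.0000×60/60 = 690.0000 rpm, dir flips to −; running = −690.0000
Stage 4 [60T→50T]: ω = 690.0000×60/50 = 828.0000 rpm, dir flips to +; running = +828.0000

+828.0000 rpm (same as input, |ω| = 828.0000 rpm)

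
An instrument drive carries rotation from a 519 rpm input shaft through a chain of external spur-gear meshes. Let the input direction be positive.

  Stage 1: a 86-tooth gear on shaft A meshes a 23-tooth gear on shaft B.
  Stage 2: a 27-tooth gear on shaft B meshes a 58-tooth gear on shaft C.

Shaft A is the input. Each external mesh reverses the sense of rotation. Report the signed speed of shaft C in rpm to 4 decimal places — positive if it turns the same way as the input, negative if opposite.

Stage 1 [86T→23T]: ω = 519.0000×86/23 = 1940.6087 rpm, dir flips to −; running = −1940.6087
Stage 2 [27T→58T]: ω = 1940.6087×27/58 = 903.3868 rpm, dir flips to +; running = +903.3868

+903.3868 rpm (same as input, |ω| = 903.3868 rpm)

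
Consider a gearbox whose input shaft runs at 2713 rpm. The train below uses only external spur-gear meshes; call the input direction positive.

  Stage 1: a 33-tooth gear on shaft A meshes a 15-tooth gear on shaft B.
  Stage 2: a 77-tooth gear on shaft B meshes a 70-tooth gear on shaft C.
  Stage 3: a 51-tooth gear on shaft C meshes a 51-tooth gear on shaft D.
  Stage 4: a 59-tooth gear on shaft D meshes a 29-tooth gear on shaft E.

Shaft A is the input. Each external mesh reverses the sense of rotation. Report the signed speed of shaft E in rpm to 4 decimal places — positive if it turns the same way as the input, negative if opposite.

+13357.3152 rpm (same as input, |ω| = 13357.3152 rpm)

Stage 1 [33T→15T]: ω = 2713.0000×33/15 = 5968.6000 rpm, dir flips to −; running = −5968.6000
Stage 2 [77T→70T]: ω = 5968.6000×77/70 = 6565.4600 rpm, dir flips to +; running = +6565.4600
Stage 3 [51T→51T]: ω = 6565.4600×51/51 = 6565.4600 rpm, dir flips to −; running = −6565.4600
Stage 4 [59T→29T]: ω = 6565.4600×59/29 = 13357.3152 rpm, dir flips to +; running = +13357.3152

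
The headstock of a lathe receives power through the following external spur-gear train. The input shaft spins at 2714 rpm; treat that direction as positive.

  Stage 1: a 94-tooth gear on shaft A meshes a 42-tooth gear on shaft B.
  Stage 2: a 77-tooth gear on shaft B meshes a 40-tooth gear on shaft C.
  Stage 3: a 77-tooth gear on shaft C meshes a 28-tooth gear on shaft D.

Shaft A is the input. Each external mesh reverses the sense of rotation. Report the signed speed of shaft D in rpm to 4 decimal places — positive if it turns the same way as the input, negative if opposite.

-32155.2458 rpm (opposite to input, |ω| = 32155.2458 rpm)

Stage 1 [94T→42T]: ω = 2714.0000×94/42 = 6074.1905 rpm, dir flips to −; running = −6074.1905
Stage 2 [77T→40T]: ω = 6074.1905×77/40 = 11692.8167 rpm, dir flips to +; running = +11692.8167
Stage 3 [77T→28T]: ω = 11692.8167×77/28 = 32155.2458 rpm, dir flips to −; running = −32155.2458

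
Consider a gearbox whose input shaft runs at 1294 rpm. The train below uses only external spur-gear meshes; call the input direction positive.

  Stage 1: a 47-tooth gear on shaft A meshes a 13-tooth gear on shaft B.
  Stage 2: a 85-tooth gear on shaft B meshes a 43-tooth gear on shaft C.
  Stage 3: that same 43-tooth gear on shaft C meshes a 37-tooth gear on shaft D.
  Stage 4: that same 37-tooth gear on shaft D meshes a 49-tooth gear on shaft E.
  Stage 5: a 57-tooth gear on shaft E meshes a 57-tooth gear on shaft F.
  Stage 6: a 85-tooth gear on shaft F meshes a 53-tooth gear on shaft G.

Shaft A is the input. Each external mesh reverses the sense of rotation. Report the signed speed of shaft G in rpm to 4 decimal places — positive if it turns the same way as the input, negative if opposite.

Stage 1 [47T→13T]: ω = 1294.0000×47/13 = 4678.3077 rpm, dir flips to −; running = −4678.3077
Stage 2 [85T→43T]: ω = 4678.3077×85/43 = 9247.8175 rpm, dir flips to +; running = +9247.8175
Stage 3 [43T→37T]: ω = 9247.8175×43/37 = 10747.4636 rpm, dir flips to −; running = −10747.4636
Stage 4 [37T→49T]: ω = 10747.4636×37/49 = 8115.4317 rpm, dir flips to +; running = +8115.4317
Stage 5 [57T→57T]: ω = 8115.4317×57/57 = 8115.4317 rpm, dir flips to −; running = −8115.4317
Stage 6 [85T→53T]: ω = 8115.4317×85/53 = 13015.3150 rpm, dir flips to +; running = +13015.3150

+13015.3150 rpm (same as input, |ω| = 13015.3150 rpm)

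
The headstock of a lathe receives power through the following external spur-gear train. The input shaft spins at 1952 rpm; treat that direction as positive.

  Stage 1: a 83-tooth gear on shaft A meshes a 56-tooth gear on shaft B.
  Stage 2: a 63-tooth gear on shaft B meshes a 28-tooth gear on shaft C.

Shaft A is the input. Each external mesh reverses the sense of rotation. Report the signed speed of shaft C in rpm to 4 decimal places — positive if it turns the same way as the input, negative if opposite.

+6509.5714 rpm (same as input, |ω| = 6509.5714 rpm)

Stage 1 [83T→56T]: ω = 1952.0000×83/56 = 2893.1429 rpm, dir flips to −; running = −2893.1429
Stage 2 [63T→28T]: ω = 2893.1429×63/28 = 6509.5714 rpm, dir flips to +; running = +6509.5714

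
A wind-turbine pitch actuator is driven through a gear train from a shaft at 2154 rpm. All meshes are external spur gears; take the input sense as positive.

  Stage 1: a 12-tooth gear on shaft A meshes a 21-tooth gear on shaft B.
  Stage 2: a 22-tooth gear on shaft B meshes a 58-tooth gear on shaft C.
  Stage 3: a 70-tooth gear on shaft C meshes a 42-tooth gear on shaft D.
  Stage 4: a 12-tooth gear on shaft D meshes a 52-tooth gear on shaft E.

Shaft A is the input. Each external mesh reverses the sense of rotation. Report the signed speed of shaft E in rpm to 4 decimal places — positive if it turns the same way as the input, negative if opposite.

+179.5680 rpm (same as input, |ω| = 179.5680 rpm)

Stage 1 [12T→21T]: ω = 2154.0000×12/21 = 1230.8571 rpm, dir flips to −; running = −1230.8571
Stage 2 [22T→58T]: ω = 1230.8571×22/58 = 466.8768 rpm, dir flips to +; running = +466.8768
Stage 3 [70T→42T]: ω = 466.8768×70/42 = 778.1281 rpm, dir flips to −; running = −778.1281
Stage 4 [12T→52T]: ω = 778.1281×12/52 = 179.5680 rpm, dir flips to +; running = +179.5680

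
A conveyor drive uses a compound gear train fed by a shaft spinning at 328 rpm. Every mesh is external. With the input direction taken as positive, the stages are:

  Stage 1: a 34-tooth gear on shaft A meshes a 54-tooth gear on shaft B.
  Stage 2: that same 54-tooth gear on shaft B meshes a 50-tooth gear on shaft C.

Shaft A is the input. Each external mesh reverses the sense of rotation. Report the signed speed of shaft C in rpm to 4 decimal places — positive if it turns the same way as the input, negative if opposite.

+223.0400 rpm (same as input, |ω| = 223.0400 rpm)

Stage 1 [34T→54T]: ω = 328.0000×34/54 = 206.5185 rpm, dir flips to −; running = −206.5185
Stage 2 [54T→50T]: ω = 206.5185×54/50 = 223.0400 rpm, dir flips to +; running = +223.0400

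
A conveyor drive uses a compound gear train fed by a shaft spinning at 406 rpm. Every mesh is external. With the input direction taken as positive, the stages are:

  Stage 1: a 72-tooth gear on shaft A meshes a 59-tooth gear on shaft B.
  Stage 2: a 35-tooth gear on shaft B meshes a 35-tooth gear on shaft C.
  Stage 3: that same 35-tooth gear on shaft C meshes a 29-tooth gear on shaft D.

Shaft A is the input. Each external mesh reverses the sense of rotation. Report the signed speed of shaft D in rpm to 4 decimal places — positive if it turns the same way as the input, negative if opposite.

-597.9661 rpm (opposite to input, |ω| = 597.9661 rpm)

Stage 1 [72T→59T]: ω = 406.0000×72/59 = 495.4576 rpm, dir flips to −; running = −495.4576
Stage 2 [35T→35T]: ω = 495.4576×35/35 = 495.4576 rpm, dir flips to +; running = +495.4576
Stage 3 [35T→29T]: ω = 495.4576×35/29 = 597.9661 rpm, dir flips to −; running = −597.9661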